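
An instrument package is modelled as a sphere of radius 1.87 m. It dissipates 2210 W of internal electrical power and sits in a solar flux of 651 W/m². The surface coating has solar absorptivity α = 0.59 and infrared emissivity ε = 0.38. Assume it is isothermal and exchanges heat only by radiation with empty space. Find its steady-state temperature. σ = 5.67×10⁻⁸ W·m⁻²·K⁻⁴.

At steady state, absorbed solar power + internal power = radiated power.
Absorbed: α·S·A_cross = 0.59·651·10.99 = 4220 W (cross-section πr²).
Total input = 4220 + 2210 = 6430 W.
Radiated: εσ·A_surf·T⁴ with A_surf = 4πr² = 43.94 m².
T⁴ = 6430/(0.38·5.67×10⁻⁸·43.94) = 6.791×10⁹ K⁴.

T ≈ 287 K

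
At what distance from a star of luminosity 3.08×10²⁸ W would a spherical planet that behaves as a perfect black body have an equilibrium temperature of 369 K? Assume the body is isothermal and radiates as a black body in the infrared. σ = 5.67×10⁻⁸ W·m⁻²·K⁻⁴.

d ≈ 7.63×10¹¹ m

For an isothermal black-emitting sphere, (1−a)S·πr² = σ·4πr²·T⁴ ⇒ S = 4σT⁴/(1−a).
S = 4·5.67×10⁻⁸·(369)⁴/1.00 = 4205 W/m².
Flux falls as S = L/(4πd²), so d = √(L/(4πS)) = √(3.08×10²⁸/(4π·4205)).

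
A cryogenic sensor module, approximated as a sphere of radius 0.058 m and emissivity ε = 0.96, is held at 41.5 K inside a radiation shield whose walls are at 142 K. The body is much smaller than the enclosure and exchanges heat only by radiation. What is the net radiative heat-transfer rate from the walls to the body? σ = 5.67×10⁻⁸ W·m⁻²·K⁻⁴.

For a small grey body in a large enclosure: P_net = εσA(T_body⁴ − T_wall⁴).
A = 4πr² = 0.04227 m²; T_body⁴ − T_wall⁴ = 2.966×10⁶ − 4.066×10⁸ = -4.036×10⁸ K⁴.
|P_net| = 0.96·5.67×10⁻⁸·0.04227·4.036×10⁸.

P_net ≈ 0.929 W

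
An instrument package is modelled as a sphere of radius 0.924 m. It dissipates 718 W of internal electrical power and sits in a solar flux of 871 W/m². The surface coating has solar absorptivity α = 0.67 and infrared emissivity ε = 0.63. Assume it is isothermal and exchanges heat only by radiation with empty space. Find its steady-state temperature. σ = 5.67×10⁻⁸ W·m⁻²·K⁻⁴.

At steady state, absorbed solar power + internal power = radiated power.
Absorbed: α·S·A_cross = 0.67·871·2.682 = 1565 W (cross-section πr²).
Total input = 1565 + 718 = 2283 W.
Radiated: εσ·A_surf·T⁴ with A_surf = 4πr² = 10.73 m².
T⁴ = 2283/(0.63·5.67×10⁻⁸·10.73) = 5.958×10⁹ K⁴.

T ≈ 278 K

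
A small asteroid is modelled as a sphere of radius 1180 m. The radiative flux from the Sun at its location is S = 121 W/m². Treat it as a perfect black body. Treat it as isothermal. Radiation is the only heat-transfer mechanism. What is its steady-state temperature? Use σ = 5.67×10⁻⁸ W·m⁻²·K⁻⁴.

T ≈ 152 K

At equilibrium, absorbed power = emitted power.
Absorbing cross-section = πr² = 4.374×10⁶ m²; emitting surface = 4πr² = 1.750×10⁷ m² (ratio 4).
S·A_cross = εσ·A_surf·T⁴  ⇒  T⁴ = S/(4σ).
T⁴ = 1.00·121/(4·5.67×10⁻⁸) = 5.335×10⁸ K⁴.
T = (5.335×10⁸)^(1/4).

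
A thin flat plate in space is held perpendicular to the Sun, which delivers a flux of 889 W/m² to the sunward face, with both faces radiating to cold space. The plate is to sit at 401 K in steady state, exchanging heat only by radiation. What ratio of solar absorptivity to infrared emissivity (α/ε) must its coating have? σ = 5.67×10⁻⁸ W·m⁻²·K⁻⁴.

α/ε ≈ 3.30

Balance: αS·A = εσ·2A·T⁴ ⇒ α/ε = 2σT⁴/S.
α/ε = 2·5.67×10⁻⁸·(401)⁴/889 = 2·5.67×10⁻⁸·2.586×10¹⁰/889.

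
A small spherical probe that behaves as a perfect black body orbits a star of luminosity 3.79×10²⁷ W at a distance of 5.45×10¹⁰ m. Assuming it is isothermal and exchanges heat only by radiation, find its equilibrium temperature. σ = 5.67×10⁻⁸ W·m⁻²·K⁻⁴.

First find the stellar flux at distance d: S = L/(4πd²) = 3.79×10²⁷/(4π·(5.45×10¹⁰)²) = 1.015×10⁵ W/m².
For an isothermal sphere, absorbed (1−a)S·πr² = emitted σ·4πr²·T⁴, so T⁴ = (1−a)S/(4σ).
T⁴ = 1.00·1.015×10⁵/(4·5.67×10⁻⁸) = 4.477×10¹¹ K⁴.

T ≈ 818 K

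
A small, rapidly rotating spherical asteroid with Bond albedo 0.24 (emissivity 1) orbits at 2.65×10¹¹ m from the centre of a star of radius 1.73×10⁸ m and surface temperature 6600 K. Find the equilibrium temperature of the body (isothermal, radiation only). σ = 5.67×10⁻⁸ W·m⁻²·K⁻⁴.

The star's surface emits σT_*⁴; at distance d the flux is S = σT_*⁴(R_*/d)².
S = 5.67×10⁻⁸·(6600)⁴·(1.73×10⁸/2.65×10¹¹)² = 45.85 W/m².
For an isothermal sphere T⁴ = (1−a)S/(4σ) = 1.536×10⁸ K⁴.

T ≈ 111 K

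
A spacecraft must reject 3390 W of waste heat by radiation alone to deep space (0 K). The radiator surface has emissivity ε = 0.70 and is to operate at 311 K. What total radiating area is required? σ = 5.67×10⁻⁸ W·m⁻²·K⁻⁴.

A ≈ 9.13 m²

P = εσA T⁴ ⇒ A = P/(εσT⁴).
T⁴ = 9.355×10⁹ K⁴.
A = 3390/(0.70 × 5.67×10⁻⁸ × 9.355×10⁹).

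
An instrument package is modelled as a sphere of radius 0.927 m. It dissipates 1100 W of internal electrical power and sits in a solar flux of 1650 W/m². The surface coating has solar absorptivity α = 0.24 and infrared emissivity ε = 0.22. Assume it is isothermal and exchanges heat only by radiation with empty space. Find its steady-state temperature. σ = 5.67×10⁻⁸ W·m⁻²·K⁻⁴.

At steady state, absorbed solar power + internal power = radiated power.
Absorbed: α·S·A_cross = 0.24·1650·2.700 = 1069 W (cross-section πr²).
Total input = 1069 + 1100 = 2169 W.
Radiated: εσ·A_surf·T⁴ with A_surf = 4πr² = 10.80 m².
T⁴ = 2169/(0.22·5.67×10⁻⁸·10.80) = 1.610×10¹⁰ K⁴.

T ≈ 356 K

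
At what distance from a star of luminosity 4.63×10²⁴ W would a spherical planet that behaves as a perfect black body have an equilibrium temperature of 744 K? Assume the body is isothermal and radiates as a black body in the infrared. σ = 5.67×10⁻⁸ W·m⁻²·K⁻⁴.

d ≈ 2.30×10⁹ m

For an isothermal black-emitting sphere, (1−a)S·πr² = σ·4πr²·T⁴ ⇒ S = 4σT⁴/(1−a).
S = 4·5.67×10⁻⁸·(744)⁴/1.00 = 69490 W/m².
Flux falls as S = L/(4πd²), so d = √(L/(4πS)) = √(4.63×10²⁴/(4π·69490)).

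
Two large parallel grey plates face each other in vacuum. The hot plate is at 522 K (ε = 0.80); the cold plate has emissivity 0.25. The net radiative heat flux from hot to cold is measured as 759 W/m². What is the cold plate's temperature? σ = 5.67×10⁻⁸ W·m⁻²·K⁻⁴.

T₂ ≈ 363 K

q = σ(T₁⁴ − T₂⁴)/(1/ε₁ + 1/ε₂ − 1); denominator = 4.250.
T₂⁴ = T₁⁴ − q·(1/ε₁+1/ε₂−1)/σ = 7.425×10¹⁰ − 759·4.250/5.67×10⁻⁸
    = 1.736×10¹⁰ K⁴.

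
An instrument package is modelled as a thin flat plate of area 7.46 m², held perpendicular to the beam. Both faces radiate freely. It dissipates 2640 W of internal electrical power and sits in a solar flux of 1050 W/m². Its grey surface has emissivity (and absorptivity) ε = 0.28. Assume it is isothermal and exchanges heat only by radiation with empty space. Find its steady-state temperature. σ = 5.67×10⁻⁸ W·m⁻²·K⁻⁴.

At steady state, absorbed solar power + internal power = radiated power.
Absorbed: α·S·A_cross = 0.28·1050·7.460 = 2193 W (cross-section A).
Total input = 2193 + 2640 = 4833 W.
Radiated: εσ·A_surf·T⁴ with A_surf = 2A = 14.92 m².
T⁴ = 4833/(0.28·5.67×10⁻⁸·14.92) = 2.040×10¹⁰ K⁴.

T ≈ 378 K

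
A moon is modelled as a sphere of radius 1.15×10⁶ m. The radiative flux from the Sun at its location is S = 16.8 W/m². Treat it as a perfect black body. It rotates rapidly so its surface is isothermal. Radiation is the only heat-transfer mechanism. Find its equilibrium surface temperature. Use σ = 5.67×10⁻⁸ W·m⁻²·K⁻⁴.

T ≈ 92.8 K

At equilibrium, absorbed power = emitted power.
Absorbing cross-section = πr² = 4.155×10¹² m²; emitting surface = 4πr² = 1.662×10¹³ m² (ratio 4).
S·A_cross = εσ·A_surf·T⁴  ⇒  T⁴ = S/(4σ).
T⁴ = 1.00·16.8/(4·5.67×10⁻⁸) = 7.407×10⁷ K⁴.
T = (7.407×10⁷)^(1/4).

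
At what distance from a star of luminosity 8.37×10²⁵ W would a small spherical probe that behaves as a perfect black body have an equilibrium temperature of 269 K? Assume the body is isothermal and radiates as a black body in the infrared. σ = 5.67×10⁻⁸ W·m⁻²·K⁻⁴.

d ≈ 7.49×10¹⁰ m

For an isothermal black-emitting sphere, (1−a)S·πr² = σ·4πr²·T⁴ ⇒ S = 4σT⁴/(1−a).
S = 4·5.67×10⁻⁸·(269)⁴/1.00 = 1188 W/m².
Flux falls as S = L/(4πd²), so d = √(L/(4πS)) = √(8.37×10²⁵/(4π·1188)).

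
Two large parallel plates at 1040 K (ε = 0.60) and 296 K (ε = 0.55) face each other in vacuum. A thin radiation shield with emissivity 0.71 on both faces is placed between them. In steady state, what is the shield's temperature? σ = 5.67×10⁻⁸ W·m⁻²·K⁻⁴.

In steady state the net flux on the hot side equals that on the cold side.
σ(T₁⁴−T_s⁴)/D₁ = σ(T_s⁴−T₂⁴)/D₂, with D₁ = 1/ε₁+1/ε_s−1 = 2.075, D₂ = 1/ε_s+1/ε₂−1 = 2.227.
Solve for T_s⁴: T_s⁴ = (D₂·T₁⁴ + D₁·T₂⁴)/(D₁+D₂) = 6.092×10¹¹ K⁴.

T_s ≈ 883 K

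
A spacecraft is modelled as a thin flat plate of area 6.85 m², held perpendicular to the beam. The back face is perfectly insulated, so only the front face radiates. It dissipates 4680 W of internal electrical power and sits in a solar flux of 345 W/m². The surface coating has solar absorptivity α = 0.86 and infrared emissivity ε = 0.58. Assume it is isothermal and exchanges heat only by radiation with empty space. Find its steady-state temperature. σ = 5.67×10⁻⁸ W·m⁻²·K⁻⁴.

T ≈ 415 K

At steady state, absorbed solar power + internal power = radiated power.
Absorbed: α·S·A_cross = 0.86·345·6.850 = 2032 W (cross-section A).
Total input = 2032 + 4680 = 6712 W.
Radiated: εσ·A_surf·T⁴ with A_surf = A = 6.850 m².
T⁴ = 6712/(0.58·5.67×10⁻⁸·6.850) = 2.980×10¹⁰ K⁴.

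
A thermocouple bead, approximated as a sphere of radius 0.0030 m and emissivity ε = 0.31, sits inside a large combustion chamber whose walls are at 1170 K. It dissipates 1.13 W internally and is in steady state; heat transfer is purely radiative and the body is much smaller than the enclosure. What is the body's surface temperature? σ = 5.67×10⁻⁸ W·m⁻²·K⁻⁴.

For a small grey body in a large enclosure, net radiated power = εσA(T⁴ − T_w⁴).
Steady state: P = εσA(T⁴ − T_w⁴) with A = 4πr² = 1.131×10⁻⁴ m².
T⁴ = P/(εσA) + T_w⁴ = 1.13/(0.31·5.67×10⁻⁸·1.131×10⁻⁴) + (1170)⁴
    = 5.684×10¹¹ + 1.874×10¹² = 2.442×10¹² K⁴.

T ≈ 1250 K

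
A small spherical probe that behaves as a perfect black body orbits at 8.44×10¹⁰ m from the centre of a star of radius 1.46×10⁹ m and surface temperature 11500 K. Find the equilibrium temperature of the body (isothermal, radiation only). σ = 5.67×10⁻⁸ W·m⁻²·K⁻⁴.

T ≈ 1070 K

The star's surface emits σT_*⁴; at distance d the flux is S = σT_*⁴(R_*/d)².
S = 5.67×10⁻⁸·(11500)⁴·(1.46×10⁹/8.44×10¹⁰)² = 2.968×10⁵ W/m².
For an isothermal sphere T⁴ = (1−a)S/(4σ) = 1.308×10¹² K⁴.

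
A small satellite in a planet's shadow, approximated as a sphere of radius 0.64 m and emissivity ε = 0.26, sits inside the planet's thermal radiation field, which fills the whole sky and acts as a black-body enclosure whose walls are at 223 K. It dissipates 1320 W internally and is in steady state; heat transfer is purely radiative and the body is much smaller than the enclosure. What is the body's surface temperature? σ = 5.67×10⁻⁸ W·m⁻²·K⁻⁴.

For a small grey body in a large enclosure, net radiated power = εσA(T⁴ − T_w⁴).
Steady state: P = εσA(T⁴ − T_w⁴) with A = 4πr² = 5.147 m².
T⁴ = P/(εσA) + T_w⁴ = 1320/(0.26·5.67×10⁻⁸·5.147) + (223)⁴
    = 1.740×10¹⁰ + 2.473×10⁹ = 1.987×10¹⁰ K⁴.

T ≈ 375 K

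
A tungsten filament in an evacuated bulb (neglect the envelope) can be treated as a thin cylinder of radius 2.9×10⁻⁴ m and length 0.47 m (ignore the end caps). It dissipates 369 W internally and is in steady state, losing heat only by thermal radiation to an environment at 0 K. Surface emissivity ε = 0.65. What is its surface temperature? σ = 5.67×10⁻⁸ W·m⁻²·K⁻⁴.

T ≈ 1850 K

Steady state: internal power = radiated power, P = εσA T⁴.
Radiating area A = 2πrL = 8.564×10⁻⁴ m².
T⁴ = P/(εσA) = 369/(0.65·5.67×10⁻⁸·8.564×10⁻⁴) = 1.169×10¹³ K⁴.
T = (1.169×10¹³)^(1/4).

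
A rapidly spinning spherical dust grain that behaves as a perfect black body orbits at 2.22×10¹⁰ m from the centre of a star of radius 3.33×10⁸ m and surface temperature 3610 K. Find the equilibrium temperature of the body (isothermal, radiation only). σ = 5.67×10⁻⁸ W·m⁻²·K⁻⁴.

The star's surface emits σT_*⁴; at distance d the flux is S = σT_*⁴(R_*/d)².
S = 5.67×10⁻⁸·(3610)⁴·(3.33×10⁸/2.22×10¹⁰)² = 2167 W/m².
For an isothermal sphere T⁴ = (1−a)S/(4σ) = 9.553×10⁹ K⁴.

T ≈ 313 K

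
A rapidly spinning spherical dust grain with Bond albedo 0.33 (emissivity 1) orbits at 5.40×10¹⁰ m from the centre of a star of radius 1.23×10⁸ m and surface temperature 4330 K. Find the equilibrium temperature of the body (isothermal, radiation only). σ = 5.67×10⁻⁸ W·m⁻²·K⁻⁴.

The star's surface emits σT_*⁴; at distance d the flux is S = σT_*⁴(R_*/d)².
S = 5.67×10⁻⁸·(4330)⁴·(1.23×10⁸/5.40×10¹⁰)² = 103.4 W/m².
For an isothermal sphere T⁴ = (1−a)S/(4σ) = 3.055×10⁸ K⁴.

T ≈ 132 K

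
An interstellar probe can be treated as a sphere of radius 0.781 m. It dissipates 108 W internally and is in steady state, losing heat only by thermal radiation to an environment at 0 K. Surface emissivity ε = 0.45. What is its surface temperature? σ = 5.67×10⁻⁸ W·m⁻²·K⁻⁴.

T ≈ 153 K

Steady state: internal power = radiated power, P = εσA T⁴.
Radiating area A = 4πr² = 7.665 m².
T⁴ = P/(εσA) = 108/(0.45·5.67×10⁻⁸·7.665) = 5.522×10⁸ K⁴.
T = (5.522×10⁸)^(1/4).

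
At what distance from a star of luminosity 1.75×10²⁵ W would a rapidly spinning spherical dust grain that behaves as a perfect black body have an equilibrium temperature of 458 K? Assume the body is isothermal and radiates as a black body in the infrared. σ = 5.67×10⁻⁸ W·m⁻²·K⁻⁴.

d ≈ 1.18×10¹⁰ m

For an isothermal black-emitting sphere, (1−a)S·πr² = σ·4πr²·T⁴ ⇒ S = 4σT⁴/(1−a).
S = 4·5.67×10⁻⁸·(458)⁴/1.00 = 9979 W/m².
Flux falls as S = L/(4πd²), so d = √(L/(4πS)) = √(1.75×10²⁵/(4π·9979)).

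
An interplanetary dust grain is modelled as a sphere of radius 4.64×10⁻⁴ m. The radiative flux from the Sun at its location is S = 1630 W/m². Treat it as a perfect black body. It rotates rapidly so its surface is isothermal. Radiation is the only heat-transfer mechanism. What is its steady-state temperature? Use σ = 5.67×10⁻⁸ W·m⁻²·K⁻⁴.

At equilibrium, absorbed power = emitted power.
Absorbing cross-section = πr² = 6.764×10⁻⁷ m²; emitting surface = 4πr² = 2.705×10⁻⁶ m² (ratio 4).
S·A_cross = εσ·A_surf·T⁴  ⇒  T⁴ = S/(4σ).
T⁴ = 1.00·1630/(4·5.67×10⁻⁸) = 7.187×10⁹ K⁴.
T = (7.187×10⁹)^(1/4).

T ≈ 291 K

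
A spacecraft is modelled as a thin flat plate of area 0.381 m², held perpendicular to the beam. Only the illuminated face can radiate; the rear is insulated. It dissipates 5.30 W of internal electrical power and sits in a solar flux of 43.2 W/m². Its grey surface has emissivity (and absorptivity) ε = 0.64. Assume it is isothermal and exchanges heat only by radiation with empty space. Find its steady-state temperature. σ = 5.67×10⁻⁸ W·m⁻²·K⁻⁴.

At steady state, absorbed solar power + internal power = radiated power.
Absorbed: α·S·A_cross = 0.64·43.2·0.3810 = 10.53 W (cross-section A).
Total input = 10.53 + 5.30 = 15.83 W.
Radiated: εσ·A_surf·T⁴ with A_surf = A = 0.3810 m².
T⁴ = 15.83/(0.64·5.67×10⁻⁸·0.3810) = 1.145×10⁹ K⁴.

T ≈ 184 K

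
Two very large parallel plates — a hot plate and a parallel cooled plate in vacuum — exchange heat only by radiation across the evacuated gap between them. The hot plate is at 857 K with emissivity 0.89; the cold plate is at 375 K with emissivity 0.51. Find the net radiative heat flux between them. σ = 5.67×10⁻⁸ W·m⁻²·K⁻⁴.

q ≈ 14100 W/m²

For two infinite grey parallel plates, q = σ(T₁⁴ − T₂⁴)/(1/ε₁ + 1/ε₂ − 1).
T₁⁴ − T₂⁴ = 5.394×10¹¹ − 1.978×10¹⁰ = 5.196×10¹¹ K⁴.
1/ε₁ + 1/ε₂ − 1 = 1.124 + 1.961 − 1 = 2.084.
q = 5.67×10⁻⁸ × 5.196×10¹¹ / 2.084.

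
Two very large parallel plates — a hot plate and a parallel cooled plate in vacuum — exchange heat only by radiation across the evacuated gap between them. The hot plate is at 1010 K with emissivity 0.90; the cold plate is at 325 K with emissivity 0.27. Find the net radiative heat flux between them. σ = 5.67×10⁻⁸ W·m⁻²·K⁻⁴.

For two infinite grey parallel plates, q = σ(T₁⁴ − T₂⁴)/(1/ε₁ + 1/ε₂ − 1).
T₁⁴ − T₂⁴ = 1.041×10¹² − 1.116×10¹⁰ = 1.029×10¹² K⁴.
1/ε₁ + 1/ε₂ − 1 = 1.111 + 3.704 − 1 = 3.815.
q = 5.67×10⁻⁸ × 1.029×10¹² / 3.815.

q ≈ 15300 W/m²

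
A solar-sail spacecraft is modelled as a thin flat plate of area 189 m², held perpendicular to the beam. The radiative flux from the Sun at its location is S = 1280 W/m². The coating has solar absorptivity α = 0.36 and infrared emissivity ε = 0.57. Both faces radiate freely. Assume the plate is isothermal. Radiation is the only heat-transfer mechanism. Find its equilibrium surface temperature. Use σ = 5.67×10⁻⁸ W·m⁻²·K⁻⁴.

T ≈ 291 K

At equilibrium, absorbed power = emitted power.
Absorbing cross-section = A = 189.0 m²; emitting surface = 2A = 378.0 m² (ratio 2).
αS·A_cross = εσ·A_surf·T⁴  ⇒  T⁴ = αS/(ε·2σ).
T⁴ = 0.360·1280/(0.57·2·5.67×10⁻⁸) = 7.129×10⁹ K⁴.
T = (7.129×10⁹)^(1/4).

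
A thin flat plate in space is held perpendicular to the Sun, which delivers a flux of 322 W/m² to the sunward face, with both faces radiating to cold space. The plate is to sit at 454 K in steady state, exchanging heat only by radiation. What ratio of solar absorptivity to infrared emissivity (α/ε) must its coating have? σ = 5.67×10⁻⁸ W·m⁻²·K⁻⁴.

Balance: αS·A = εσ·2A·T⁴ ⇒ α/ε = 2σT⁴/S.
α/ε = 2·5.67×10⁻⁸·(454)⁴/322 = 2·5.67×10⁻⁸·4.248×10¹⁰/322.

α/ε ≈ 15.0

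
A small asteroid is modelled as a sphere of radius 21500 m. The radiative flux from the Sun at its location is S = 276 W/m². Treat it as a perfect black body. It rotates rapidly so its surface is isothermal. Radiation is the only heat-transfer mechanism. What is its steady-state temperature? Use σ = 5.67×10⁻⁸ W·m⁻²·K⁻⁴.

T ≈ 187 K

At equilibrium, absorbed power = emitted power.
Absorbing cross-section = πr² = 1.452×10⁹ m²; emitting surface = 4πr² = 5.809×10⁹ m² (ratio 4).
S·A_cross = εσ·A_surf·T⁴  ⇒  T⁴ = S/(4σ).
T⁴ = 1.00·276/(4·5.67×10⁻⁸) = 1.217×10⁹ K⁴.
T = (1.217×10⁹)^(1/4).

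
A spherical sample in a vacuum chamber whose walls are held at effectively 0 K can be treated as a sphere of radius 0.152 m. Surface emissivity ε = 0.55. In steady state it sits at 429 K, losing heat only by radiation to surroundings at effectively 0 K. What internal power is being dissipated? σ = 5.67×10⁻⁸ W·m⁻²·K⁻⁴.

Steady state: P = εσA T⁴.
A = 4πr² = 0.2903 m²; T⁴ = (429)⁴ = 3.387×10¹⁰ K⁴.
P = 0.55 × 5.67×10⁻⁸ × 0.2903 × 3.387×10¹⁰.

P ≈ 307 W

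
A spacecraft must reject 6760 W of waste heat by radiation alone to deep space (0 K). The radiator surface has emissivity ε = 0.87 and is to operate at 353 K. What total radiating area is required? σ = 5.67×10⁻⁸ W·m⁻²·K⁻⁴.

P = εσA T⁴ ⇒ A = P/(εσT⁴).
T⁴ = 1.553×10¹⁰ K⁴.
A = 6760/(0.87 × 5.67×10⁻⁸ × 1.553×10¹⁰).

A ≈ 8.83 m²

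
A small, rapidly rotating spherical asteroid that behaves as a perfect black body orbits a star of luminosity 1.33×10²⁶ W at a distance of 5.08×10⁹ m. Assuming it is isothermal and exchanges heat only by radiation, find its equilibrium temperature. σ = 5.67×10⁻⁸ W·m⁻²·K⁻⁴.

T ≈ 1160 K

First find the stellar flux at distance d: S = L/(4πd²) = 1.33×10²⁶/(4π·(5.08×10⁹)²) = 4.101×10⁵ W/m².
For an isothermal sphere, absorbed (1−a)S·πr² = emitted σ·4πr²·T⁴, so T⁴ = (1−a)S/(4σ).
T⁴ = 1.00·4.101×10⁵/(4·5.67×10⁻⁸) = 1.808×10¹² K⁴.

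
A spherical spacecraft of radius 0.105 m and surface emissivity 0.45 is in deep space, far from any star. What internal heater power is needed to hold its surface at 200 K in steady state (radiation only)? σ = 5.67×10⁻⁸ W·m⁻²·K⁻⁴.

P = εσ·4πr²·T⁴.
4πr² = 0.1385 m²; T⁴ = 1.600×10⁹ K⁴.
P = 0.45·5.67×10⁻⁸·0.1385·1.600×10⁹.

P ≈ 5.66 W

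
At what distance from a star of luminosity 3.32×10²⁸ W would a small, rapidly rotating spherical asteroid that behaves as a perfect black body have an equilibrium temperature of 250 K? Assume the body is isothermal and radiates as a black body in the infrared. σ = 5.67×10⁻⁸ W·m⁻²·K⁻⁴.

d ≈ 1.73×10¹² m

For an isothermal black-emitting sphere, (1−a)S·πr² = σ·4πr²·T⁴ ⇒ S = 4σT⁴/(1−a).
S = 4·5.67×10⁻⁸·(250)⁴/1.00 = 885.9 W/m².
Flux falls as S = L/(4πd²), so d = √(L/(4πS)) = √(3.32×10²⁸/(4π·885.9)).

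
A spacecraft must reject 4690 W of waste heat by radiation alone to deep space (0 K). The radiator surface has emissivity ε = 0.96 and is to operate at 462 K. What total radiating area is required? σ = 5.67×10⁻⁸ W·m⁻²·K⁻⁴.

P = εσA T⁴ ⇒ A = P/(εσT⁴).
T⁴ = 4.556×10¹⁰ K⁴.
A = 4690/(0.96 × 5.67×10⁻⁸ × 4.556×10¹⁰).

A ≈ 1.89 m²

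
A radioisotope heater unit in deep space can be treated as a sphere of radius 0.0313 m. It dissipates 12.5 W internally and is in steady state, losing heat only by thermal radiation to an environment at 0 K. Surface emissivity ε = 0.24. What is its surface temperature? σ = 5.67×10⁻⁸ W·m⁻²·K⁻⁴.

T ≈ 523 K

Steady state: internal power = radiated power, P = εσA T⁴.
Radiating area A = 4πr² = 0.01231 m².
T⁴ = P/(εσA) = 12.5/(0.24·5.67×10⁻⁸·0.01231) = 7.461×10¹⁰ K⁴.
T = (7.461×10¹⁰)^(1/4).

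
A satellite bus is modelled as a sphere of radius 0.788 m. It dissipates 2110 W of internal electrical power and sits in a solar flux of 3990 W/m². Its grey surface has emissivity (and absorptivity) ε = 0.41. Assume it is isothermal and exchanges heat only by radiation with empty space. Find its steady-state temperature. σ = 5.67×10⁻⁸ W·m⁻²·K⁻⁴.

T ≈ 413 K

At steady state, absorbed solar power + internal power = radiated power.
Absorbed: α·S·A_cross = 0.41·3990·1.951 = 3191 W (cross-section πr²).
Total input = 3191 + 2110 = 5301 W.
Radiated: εσ·A_surf·T⁴ with A_surf = 4πr² = 7.803 m².
T⁴ = 5301/(0.41·5.67×10⁻⁸·7.803) = 2.922×10¹⁰ K⁴.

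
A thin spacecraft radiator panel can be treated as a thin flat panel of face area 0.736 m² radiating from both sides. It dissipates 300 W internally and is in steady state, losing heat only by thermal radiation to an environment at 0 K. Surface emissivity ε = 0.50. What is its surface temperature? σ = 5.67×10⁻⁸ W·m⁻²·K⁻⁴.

T ≈ 291 K

Steady state: internal power = radiated power, P = εσA T⁴.
Radiating area A = 2·0.736 = 1.472 m².
T⁴ = P/(εσA) = 300/(0.50·5.67×10⁻⁸·1.472) = 7.189×10⁹ K⁴.
T = (7.189×10⁹)^(1/4).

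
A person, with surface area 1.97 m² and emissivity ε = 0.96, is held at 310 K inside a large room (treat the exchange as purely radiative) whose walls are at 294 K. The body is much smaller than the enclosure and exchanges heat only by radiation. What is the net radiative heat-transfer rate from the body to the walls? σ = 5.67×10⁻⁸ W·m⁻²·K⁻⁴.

P_net ≈ 189 W

For a small grey body in a large enclosure: P_net = εσA(T_body⁴ − T_wall⁴).
A = 1.97 m²; T_body⁴ − T_wall⁴ = 9.235×10⁹ − 7.471×10⁹ = 1.764×10⁹ K⁴.
|P_net| = 0.96·5.67×10⁻⁸·1.970·1.764×10⁹.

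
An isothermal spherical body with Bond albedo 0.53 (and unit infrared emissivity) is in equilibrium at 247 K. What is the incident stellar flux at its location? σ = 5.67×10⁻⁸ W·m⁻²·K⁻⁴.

S ≈ 1800 W/m²

(1−a)S·πr² = σ·4πr²·T⁴ ⇒ S = 4σT⁴/(1−a).
S = 4·5.67×10⁻⁸·3.722×10⁹/0.470.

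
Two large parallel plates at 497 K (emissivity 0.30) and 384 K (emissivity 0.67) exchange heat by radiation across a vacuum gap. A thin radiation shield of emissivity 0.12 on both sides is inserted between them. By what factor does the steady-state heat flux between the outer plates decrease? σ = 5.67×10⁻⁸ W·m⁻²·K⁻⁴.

Without shield: q₀ = σΔ(T⁴)/(1/ε₁+1/ε₂−1) with denominator 3.826.
With shield the two gaps are in series; the resistances add: (1/ε₁+1/ε_s−1)+(1/ε_s+1/ε₂−1) = 10.67+8.826 = 19.49.
Heat-flux ratio q₀/q = 19.49/3.826.

factor ≈ 5.09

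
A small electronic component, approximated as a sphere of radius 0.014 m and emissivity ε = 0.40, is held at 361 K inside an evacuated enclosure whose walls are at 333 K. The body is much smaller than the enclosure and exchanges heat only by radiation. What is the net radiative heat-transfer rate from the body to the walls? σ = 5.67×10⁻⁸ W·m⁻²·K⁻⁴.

P_net ≈ 0.262 W

For a small grey body in a large enclosure: P_net = εσA(T_body⁴ − T_wall⁴).
A = 4πr² = 0.002463 m²; T_body⁴ − T_wall⁴ = 1.698×10¹⁰ − 1.230×10¹⁰ = 4.687×10⁹ K⁴.
|P_net| = 0.40·5.67×10⁻⁸·0.002463·4.687×10⁹.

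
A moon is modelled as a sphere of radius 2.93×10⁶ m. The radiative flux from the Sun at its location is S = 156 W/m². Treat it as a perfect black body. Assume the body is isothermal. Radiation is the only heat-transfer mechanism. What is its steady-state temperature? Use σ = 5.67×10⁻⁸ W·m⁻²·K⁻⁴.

T ≈ 162 K

At equilibrium, absorbed power = emitted power.
Absorbing cross-section = πr² = 2.697×10¹³ m²; emitting surface = 4πr² = 1.079×10¹⁴ m² (ratio 4).
S·A_cross = εσ·A_surf·T⁴  ⇒  T⁴ = S/(4σ).
T⁴ = 1.00·156/(4·5.67×10⁻⁸) = 6.878×10⁸ K⁴.
T = (6.878×10⁸)^(1/4).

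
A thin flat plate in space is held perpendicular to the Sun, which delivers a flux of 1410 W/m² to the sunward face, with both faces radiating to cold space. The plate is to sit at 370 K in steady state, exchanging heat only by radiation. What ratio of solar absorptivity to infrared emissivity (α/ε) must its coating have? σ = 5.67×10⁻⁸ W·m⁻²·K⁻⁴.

Balance: αS·A = εσ·2A·T⁴ ⇒ α/ε = 2σT⁴/S.
α/ε = 2·5.67×10⁻⁸·(370)⁴/1410 = 2·5.67×10⁻⁸·1.874×10¹⁰/1410.

α/ε ≈ 1.51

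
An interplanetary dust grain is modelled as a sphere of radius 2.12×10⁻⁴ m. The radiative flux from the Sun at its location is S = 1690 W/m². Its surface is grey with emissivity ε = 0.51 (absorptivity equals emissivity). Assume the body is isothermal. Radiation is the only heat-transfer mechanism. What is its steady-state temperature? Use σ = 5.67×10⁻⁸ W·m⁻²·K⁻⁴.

At equilibrium, absorbed power = emitted power.
Absorbing cross-section = πr² = 1.412×10⁻⁷ m²; emitting surface = 4πr² = 5.648×10⁻⁷ m² (ratio 4).
εS·A_cross = εσ·A_surf·T⁴  ⇒  T⁴ = S/(4σ)   (ε cancels).
T⁴ = 1690/(4·5.67×10⁻⁸) = 7.451×10⁹ K⁴.
T = (7.451×10⁹)^(1/4).

T ≈ 294 K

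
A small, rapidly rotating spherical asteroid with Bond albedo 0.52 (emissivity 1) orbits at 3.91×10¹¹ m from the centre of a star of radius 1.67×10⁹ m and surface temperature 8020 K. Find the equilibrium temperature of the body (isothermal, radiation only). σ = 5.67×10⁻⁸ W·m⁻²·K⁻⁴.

T ≈ 308 K

The star's surface emits σT_*⁴; at distance d the flux is S = σT_*⁴(R_*/d)².
S = 5.67×10⁻⁸·(8020)⁴·(1.67×10⁹/3.91×10¹¹)² = 4279 W/m².
For an isothermal sphere T⁴ = (1−a)S/(4σ) = 9.056×10⁹ K⁴.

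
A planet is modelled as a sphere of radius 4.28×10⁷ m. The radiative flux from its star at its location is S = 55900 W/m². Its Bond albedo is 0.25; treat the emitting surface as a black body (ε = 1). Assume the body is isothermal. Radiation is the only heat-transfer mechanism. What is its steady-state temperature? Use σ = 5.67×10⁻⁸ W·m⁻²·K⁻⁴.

T ≈ 656 K

At equilibrium, absorbed power = emitted power.
Absorbing cross-section = πr² = 5.755×10¹⁵ m²; emitting surface = 4πr² = 2.302×10¹⁶ m² (ratio 4).
(1−a)S·A_cross = εσ·A_surf·T⁴  ⇒  T⁴ = (1−a)S/(4σ).
T⁴ = 0.750·55900/(4·5.67×10⁻⁸) = 1.849×10¹¹ K⁴.
T = (1.849×10¹¹)^(1/4).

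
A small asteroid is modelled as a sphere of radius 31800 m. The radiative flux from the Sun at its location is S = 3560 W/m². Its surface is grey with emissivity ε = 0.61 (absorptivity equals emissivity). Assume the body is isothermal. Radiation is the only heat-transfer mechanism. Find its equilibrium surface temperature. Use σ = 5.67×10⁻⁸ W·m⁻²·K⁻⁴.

At equilibrium, absorbed power = emitted power.
Absorbing cross-section = πr² = 3.177×10⁹ m²; emitting surface = 4πr² = 1.271×10¹⁰ m² (ratio 4).
εS·A_cross = εσ·A_surf·T⁴  ⇒  T⁴ = S/(4σ)   (ε cancels).
T⁴ = 3560/(4·5.67×10⁻⁸) = 1.570×10¹⁰ K⁴.
T = (1.570×10¹⁰)^(1/4).

T ≈ 354 K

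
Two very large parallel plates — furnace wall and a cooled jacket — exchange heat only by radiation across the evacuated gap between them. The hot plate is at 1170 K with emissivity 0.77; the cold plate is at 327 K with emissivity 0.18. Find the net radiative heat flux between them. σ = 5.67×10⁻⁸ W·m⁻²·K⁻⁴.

q ≈ 18000 W/m²

For two infinite grey parallel plates, q = σ(T₁⁴ − T₂⁴)/(1/ε₁ + 1/ε₂ − 1).
T₁⁴ − T₂⁴ = 1.874×10¹² − 1.143×10¹⁰ = 1.862×10¹² K⁴.
1/ε₁ + 1/ε₂ − 1 = 1.299 + 5.556 − 1 = 5.854.
q = 5.67×10⁻⁸ × 1.862×10¹² / 5.854.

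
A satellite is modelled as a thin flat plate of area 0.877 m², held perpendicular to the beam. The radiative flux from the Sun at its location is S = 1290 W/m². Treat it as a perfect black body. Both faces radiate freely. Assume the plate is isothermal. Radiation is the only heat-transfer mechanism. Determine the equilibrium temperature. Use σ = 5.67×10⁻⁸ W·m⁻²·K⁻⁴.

T ≈ 327 K

At equilibrium, absorbed power = emitted power.
Absorbing cross-section = A = 0.8770 m²; emitting surface = 2A = 1.754 m² (ratio 2).
S·A_cross = εσ·A_surf·T⁴  ⇒  T⁴ = S/(2σ).
T⁴ = 1.00·1290/(2·5.67×10⁻⁸) = 1.138×10¹⁰ K⁴.
T = (1.138×10¹⁰)^(1/4).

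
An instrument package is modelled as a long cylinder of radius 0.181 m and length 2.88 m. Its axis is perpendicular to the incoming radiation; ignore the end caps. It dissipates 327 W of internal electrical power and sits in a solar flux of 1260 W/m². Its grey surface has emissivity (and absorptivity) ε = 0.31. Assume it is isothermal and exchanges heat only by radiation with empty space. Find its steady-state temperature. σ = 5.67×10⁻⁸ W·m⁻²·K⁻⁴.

At steady state, absorbed solar power + internal power = radiated power.
Absorbed: α·S·A_cross = 0.31·1260·1.043 = 407.2 W (cross-section 2rL).
Total input = 407.2 + 327 = 734.2 W.
Radiated: εσ·A_surf·T⁴ with A_surf = 2πrL = 3.275 m².
T⁴ = 734.2/(0.31·5.67×10⁻⁸·3.275) = 1.275×10¹⁰ K⁴.

T ≈ 336 K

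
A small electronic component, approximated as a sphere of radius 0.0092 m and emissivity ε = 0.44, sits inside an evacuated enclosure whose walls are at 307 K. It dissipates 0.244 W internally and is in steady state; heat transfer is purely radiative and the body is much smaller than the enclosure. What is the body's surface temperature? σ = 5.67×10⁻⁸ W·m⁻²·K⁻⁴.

T ≈ 367 K

For a small grey body in a large enclosure, net radiated power = εσA(T⁴ − T_w⁴).
Steady state: P = εσA(T⁴ − T_w⁴) with A = 4πr² = 0.001064 m².
T⁴ = P/(εσA) + T_w⁴ = 0.244/(0.44·5.67×10⁻⁸·0.001064) + (307)⁴
    = 9.195×10⁹ + 8.883×10⁹ = 1.808×10¹⁰ K⁴.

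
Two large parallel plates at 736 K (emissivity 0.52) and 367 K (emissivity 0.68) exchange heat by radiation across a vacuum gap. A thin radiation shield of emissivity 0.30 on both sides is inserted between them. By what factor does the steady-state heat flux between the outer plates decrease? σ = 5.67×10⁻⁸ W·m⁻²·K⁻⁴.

factor ≈ 3.37

Without shield: q₀ = σΔ(T⁴)/(1/ε₁+1/ε₂−1) with denominator 2.394.
With shield the two gaps are in series; the resistances add: (1/ε₁+1/ε_s−1)+(1/ε_s+1/ε₂−1) = 4.256+3.804 = 8.060.
Heat-flux ratio q₀/q = 8.060/2.394.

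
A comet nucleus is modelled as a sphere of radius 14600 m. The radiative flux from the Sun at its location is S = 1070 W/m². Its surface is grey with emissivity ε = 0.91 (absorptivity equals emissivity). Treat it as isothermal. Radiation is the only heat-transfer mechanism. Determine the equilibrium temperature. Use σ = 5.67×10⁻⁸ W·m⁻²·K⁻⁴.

At equilibrium, absorbed power = emitted power.
Absorbing cross-section = πr² = 6.697×10⁸ m²; emitting surface = 4πr² = 2.679×10⁹ m² (ratio 4).
εS·A_cross = εσ·A_surf·T⁴  ⇒  T⁴ = S/(4σ)   (ε cancels).
T⁴ = 1070/(4·5.67×10⁻⁸) = 4.718×10⁹ K⁴.
T = (4.718×10⁹)^(1/4).

T ≈ 262 K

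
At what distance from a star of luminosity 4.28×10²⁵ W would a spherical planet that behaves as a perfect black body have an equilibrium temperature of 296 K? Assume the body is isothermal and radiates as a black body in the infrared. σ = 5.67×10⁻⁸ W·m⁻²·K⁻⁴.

d ≈ 4.42×10¹⁰ m

For an isothermal black-emitting sphere, (1−a)S·πr² = σ·4πr²·T⁴ ⇒ S = 4σT⁴/(1−a).
S = 4·5.67×10⁻⁸·(296)⁴/1.00 = 1741 W/m².
Flux falls as S = L/(4πd²), so d = √(L/(4πS)) = √(4.28×10²⁵/(4π·1741)).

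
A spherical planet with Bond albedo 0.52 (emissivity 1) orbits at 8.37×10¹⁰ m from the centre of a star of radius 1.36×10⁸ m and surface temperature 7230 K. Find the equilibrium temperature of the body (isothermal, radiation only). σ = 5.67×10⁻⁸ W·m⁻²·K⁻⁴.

T ≈ 172 K

The star's surface emits σT_*⁴; at distance d the flux is S = σT_*⁴(R_*/d)².
S = 5.67×10⁻⁸·(7230)⁴·(1.36×10⁸/8.37×10¹⁰)² = 409.0 W/m².
For an isothermal sphere T⁴ = (1−a)S/(4σ) = 8.657×10⁸ K⁴.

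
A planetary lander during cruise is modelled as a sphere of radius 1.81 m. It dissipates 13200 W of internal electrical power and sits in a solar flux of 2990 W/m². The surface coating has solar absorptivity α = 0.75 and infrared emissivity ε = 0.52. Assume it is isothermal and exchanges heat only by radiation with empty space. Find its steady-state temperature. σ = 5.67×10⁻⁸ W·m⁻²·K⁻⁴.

At steady state, absorbed solar power + internal power = radiated power.
Absorbed: α·S·A_cross = 0.75·2990·10.29 = 23080 W (cross-section πr²).
Total input = 23080 + 13200 = 36280 W.
Radiated: εσ·A_surf·T⁴ with A_surf = 4πr² = 41.17 m².
T⁴ = 36280/(0.52·5.67×10⁻⁸·41.17) = 2.989×10¹⁰ K⁴.

T ≈ 416 K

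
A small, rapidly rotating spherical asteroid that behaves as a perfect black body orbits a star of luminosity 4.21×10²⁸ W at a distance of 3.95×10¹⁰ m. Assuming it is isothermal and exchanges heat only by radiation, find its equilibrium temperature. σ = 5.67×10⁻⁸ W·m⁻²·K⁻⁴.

First find the stellar flux at distance d: S = L/(4πd²) = 4.21×10²⁸/(4π·(3.95×10¹⁰)²) = 2.147×10⁶ W/m².
For an isothermal sphere, absorbed (1−a)S·πr² = emitted σ·4πr²·T⁴, so T⁴ = (1−a)S/(4σ).
T⁴ = 1.00·2.147×10⁶/(4·5.67×10⁻⁸) = 9.467×10¹² K⁴.

T ≈ 1750 K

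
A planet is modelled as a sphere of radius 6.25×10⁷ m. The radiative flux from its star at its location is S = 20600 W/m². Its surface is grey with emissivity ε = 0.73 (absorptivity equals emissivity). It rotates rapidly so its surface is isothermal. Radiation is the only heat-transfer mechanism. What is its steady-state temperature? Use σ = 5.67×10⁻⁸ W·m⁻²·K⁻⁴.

At equilibrium, absorbed power = emitted power.
Absorbing cross-section = πr² = 1.227×10¹⁶ m²; emitting surface = 4πr² = 4.909×10¹⁶ m² (ratio 4).
εS·A_cross = εσ·A_surf·T⁴  ⇒  T⁴ = S/(4σ)   (ε cancels).
T⁴ = 20600/(4·5.67×10⁻⁸) = 9.083×10¹⁰ K⁴.
T = (9.083×10¹⁰)^(1/4).

T ≈ 549 K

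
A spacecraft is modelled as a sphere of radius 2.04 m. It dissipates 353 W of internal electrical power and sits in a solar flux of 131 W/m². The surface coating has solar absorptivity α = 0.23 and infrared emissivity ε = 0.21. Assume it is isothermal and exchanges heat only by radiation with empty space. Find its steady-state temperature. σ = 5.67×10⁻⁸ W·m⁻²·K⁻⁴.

T ≈ 186 K

At steady state, absorbed solar power + internal power = radiated power.
Absorbed: α·S·A_cross = 0.23·131·13.07 = 393.9 W (cross-section πr²).
Total input = 393.9 + 353 = 746.9 W.
Radiated: εσ·A_surf·T⁴ with A_surf = 4πr² = 52.30 m².
T⁴ = 746.9/(0.21·5.67×10⁻⁸·52.30) = 1.200×10⁹ K⁴.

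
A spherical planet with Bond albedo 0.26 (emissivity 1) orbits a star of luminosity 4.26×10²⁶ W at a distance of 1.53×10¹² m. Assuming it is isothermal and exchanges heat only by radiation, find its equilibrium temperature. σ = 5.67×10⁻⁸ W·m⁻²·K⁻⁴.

First find the stellar flux at distance d: S = L/(4πd²) = 4.26×10²⁶/(4π·(1.53×10¹²)²) = 14.48 W/m².
For an isothermal sphere, absorbed (1−a)S·πr² = emitted σ·4πr²·T⁴, so T⁴ = (1−a)S/(4σ).
T⁴ = 0.740·14.48/(4·5.67×10⁻⁸) = 4.725×10⁷ K⁴.

T ≈ 82.9 K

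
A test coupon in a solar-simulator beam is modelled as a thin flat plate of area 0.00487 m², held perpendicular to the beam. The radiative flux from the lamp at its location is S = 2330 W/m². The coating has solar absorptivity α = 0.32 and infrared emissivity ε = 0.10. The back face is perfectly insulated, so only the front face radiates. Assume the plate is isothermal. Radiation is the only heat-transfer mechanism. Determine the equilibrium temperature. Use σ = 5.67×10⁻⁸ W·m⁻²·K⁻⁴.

T ≈ 602 K

At equilibrium, absorbed power = emitted power.
Absorbing cross-section = A = 0.004870 m²; emitting surface = A = 0.004870 m² (ratio 1).
αS·A_cross = εσ·A_surf·T⁴  ⇒  T⁴ = αS/(ε·1σ).
T⁴ = 0.320·2330/(0.10·1·5.67×10⁻⁸) = 1.315×10¹¹ K⁴.
T = (1.315×10¹¹)^(1/4).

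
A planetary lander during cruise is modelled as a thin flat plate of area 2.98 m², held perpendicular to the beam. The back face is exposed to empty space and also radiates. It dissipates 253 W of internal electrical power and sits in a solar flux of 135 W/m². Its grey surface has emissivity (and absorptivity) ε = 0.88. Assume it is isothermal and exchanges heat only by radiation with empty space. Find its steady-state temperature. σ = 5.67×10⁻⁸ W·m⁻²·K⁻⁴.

At steady state, absorbed solar power + internal power = radiated power.
Absorbed: α·S·A_cross = 0.88·135·2.980 = 354.0 W (cross-section A).
Total input = 354.0 + 253 = 607.0 W.
Radiated: εσ·A_surf·T⁴ with A_surf = 2A = 5.960 m².
T⁴ = 607.0/(0.88·5.67×10⁻⁸·5.960) = 2.041×10⁹ K⁴.

T ≈ 213 K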